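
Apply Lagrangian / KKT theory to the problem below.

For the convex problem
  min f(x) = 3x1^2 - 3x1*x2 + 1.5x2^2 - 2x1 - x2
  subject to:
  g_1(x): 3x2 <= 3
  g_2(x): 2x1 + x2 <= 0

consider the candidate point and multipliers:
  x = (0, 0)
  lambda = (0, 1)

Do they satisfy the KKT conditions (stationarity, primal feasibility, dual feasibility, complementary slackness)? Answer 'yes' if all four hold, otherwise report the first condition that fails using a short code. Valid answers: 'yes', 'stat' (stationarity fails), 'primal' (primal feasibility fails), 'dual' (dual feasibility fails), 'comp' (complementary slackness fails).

Gradient of f: grad f(x) = Q x + c = (-2, -1)
Constraint values g_i(x) = a_i^T x - b_i:
  g_1((0, 0)) = -3
  g_2((0, 0)) = 0
Stationarity residual: grad f(x) + sum_i lambda_i a_i = (0, 0)
  -> stationarity OK
Primal feasibility (all g_i <= 0): OK
Dual feasibility (all lambda_i >= 0): OK
Complementary slackness (lambda_i * g_i(x) = 0 for all i): OK

Verdict: yes, KKT holds.

yes


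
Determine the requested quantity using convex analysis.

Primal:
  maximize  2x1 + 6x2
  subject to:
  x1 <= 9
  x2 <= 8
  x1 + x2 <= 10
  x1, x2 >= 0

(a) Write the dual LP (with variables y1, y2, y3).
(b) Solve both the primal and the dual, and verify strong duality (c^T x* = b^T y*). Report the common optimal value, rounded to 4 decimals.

The standard primal-dual pair for 'max c^T x s.t. A x <= b, x >= 0' is:
  Dual:  min b^T y  s.t.  A^T y >= c,  y >= 0.

So the dual LP is:
  minimize  9y1 + 8y2 + 10y3
  subject to:
    y1 + y3 >= 2
    y2 + y3 >= 6
    y1, y2, y3 >= 0

Solving the primal: x* = (2, 8).
  primal value c^T x* = 52.
Solving the dual: y* = (0, 4, 2).
  dual value b^T y* = 52.
Strong duality: c^T x* = b^T y*. Confirmed.

52


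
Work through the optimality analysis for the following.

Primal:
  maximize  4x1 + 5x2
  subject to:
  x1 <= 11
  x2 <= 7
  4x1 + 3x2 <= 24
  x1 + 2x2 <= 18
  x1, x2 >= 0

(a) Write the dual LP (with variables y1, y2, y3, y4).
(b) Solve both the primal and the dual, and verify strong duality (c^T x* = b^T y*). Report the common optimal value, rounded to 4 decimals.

The standard primal-dual pair for 'max c^T x s.t. A x <= b, x >= 0' is:
  Dual:  min b^T y  s.t.  A^T y >= c,  y >= 0.

So the dual LP is:
  minimize  11y1 + 7y2 + 24y3 + 18y4
  subject to:
    y1 + 4y3 + y4 >= 4
    y2 + 3y3 + 2y4 >= 5
    y1, y2, y3, y4 >= 0

Solving the primal: x* = (0.75, 7).
  primal value c^T x* = 38.
Solving the dual: y* = (0, 2, 1, 0).
  dual value b^T y* = 38.
Strong duality: c^T x* = b^T y*. Confirmed.

38


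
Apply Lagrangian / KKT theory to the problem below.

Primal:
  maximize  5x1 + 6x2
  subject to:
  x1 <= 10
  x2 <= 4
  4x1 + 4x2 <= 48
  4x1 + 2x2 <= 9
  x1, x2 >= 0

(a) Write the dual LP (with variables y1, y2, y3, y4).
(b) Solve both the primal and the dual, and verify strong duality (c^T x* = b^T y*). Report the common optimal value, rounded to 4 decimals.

The standard primal-dual pair for 'max c^T x s.t. A x <= b, x >= 0' is:
  Dual:  min b^T y  s.t.  A^T y >= c,  y >= 0.

So the dual LP is:
  minimize  10y1 + 4y2 + 48y3 + 9y4
  subject to:
    y1 + 4y3 + 4y4 >= 5
    y2 + 4y3 + 2y4 >= 6
    y1, y2, y3, y4 >= 0

Solving the primal: x* = (0.25, 4).
  primal value c^T x* = 25.25.
Solving the dual: y* = (0, 3.5, 0, 1.25).
  dual value b^T y* = 25.25.
Strong duality: c^T x* = b^T y*. Confirmed.

25.25


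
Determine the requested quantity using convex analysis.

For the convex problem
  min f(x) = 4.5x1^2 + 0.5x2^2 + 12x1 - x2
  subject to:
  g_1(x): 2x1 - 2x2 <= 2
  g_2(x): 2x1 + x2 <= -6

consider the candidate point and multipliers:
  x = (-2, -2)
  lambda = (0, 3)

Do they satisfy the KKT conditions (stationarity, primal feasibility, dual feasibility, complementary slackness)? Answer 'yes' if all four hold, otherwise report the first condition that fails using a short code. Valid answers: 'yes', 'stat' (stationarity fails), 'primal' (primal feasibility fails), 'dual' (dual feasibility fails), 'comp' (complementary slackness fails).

Gradient of f: grad f(x) = Q x + c = (-6, -3)
Constraint values g_i(x) = a_i^T x - b_i:
  g_1((-2, -2)) = -2
  g_2((-2, -2)) = 0
Stationarity residual: grad f(x) + sum_i lambda_i a_i = (0, 0)
  -> stationarity OK
Primal feasibility (all g_i <= 0): OK
Dual feasibility (all lambda_i >= 0): OK
Complementary slackness (lambda_i * g_i(x) = 0 for all i): OK

Verdict: yes, KKT holds.

yes


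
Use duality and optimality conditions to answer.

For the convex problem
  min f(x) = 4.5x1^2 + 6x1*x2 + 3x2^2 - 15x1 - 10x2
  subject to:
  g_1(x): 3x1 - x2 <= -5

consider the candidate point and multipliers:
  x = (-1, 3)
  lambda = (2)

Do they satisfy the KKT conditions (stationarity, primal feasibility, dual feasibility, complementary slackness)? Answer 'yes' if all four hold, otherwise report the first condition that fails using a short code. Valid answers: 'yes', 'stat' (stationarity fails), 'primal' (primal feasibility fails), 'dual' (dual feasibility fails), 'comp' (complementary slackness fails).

Gradient of f: grad f(x) = Q x + c = (-6, 2)
Constraint values g_i(x) = a_i^T x - b_i:
  g_1((-1, 3)) = -1
Stationarity residual: grad f(x) + sum_i lambda_i a_i = (0, 0)
  -> stationarity OK
Primal feasibility (all g_i <= 0): OK
Dual feasibility (all lambda_i >= 0): OK
Complementary slackness (lambda_i * g_i(x) = 0 for all i): FAILS

Verdict: the first failing condition is complementary_slackness -> comp.

comp


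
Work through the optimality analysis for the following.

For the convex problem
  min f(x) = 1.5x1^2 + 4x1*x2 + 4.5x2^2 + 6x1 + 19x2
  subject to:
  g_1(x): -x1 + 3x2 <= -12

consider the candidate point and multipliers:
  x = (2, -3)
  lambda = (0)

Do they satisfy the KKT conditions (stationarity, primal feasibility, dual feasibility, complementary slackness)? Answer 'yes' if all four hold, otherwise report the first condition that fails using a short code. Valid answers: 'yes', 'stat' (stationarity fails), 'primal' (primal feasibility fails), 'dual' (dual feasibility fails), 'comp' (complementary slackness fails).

Gradient of f: grad f(x) = Q x + c = (0, 0)
Constraint values g_i(x) = a_i^T x - b_i:
  g_1((2, -3)) = 1
Stationarity residual: grad f(x) + sum_i lambda_i a_i = (0, 0)
  -> stationarity OK
Primal feasibility (all g_i <= 0): FAILS
Dual feasibility (all lambda_i >= 0): OK
Complementary slackness (lambda_i * g_i(x) = 0 for all i): OK

Verdict: the first failing condition is primal_feasibility -> primal.

primal


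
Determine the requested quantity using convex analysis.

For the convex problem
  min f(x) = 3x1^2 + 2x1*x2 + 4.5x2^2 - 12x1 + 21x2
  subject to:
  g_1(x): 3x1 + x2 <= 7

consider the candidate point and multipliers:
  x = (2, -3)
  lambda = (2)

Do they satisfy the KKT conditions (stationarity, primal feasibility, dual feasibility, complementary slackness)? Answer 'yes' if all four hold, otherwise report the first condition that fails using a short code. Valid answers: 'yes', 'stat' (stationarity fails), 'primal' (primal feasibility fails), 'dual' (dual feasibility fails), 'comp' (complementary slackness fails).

Gradient of f: grad f(x) = Q x + c = (-6, -2)
Constraint values g_i(x) = a_i^T x - b_i:
  g_1((2, -3)) = -4
Stationarity residual: grad f(x) + sum_i lambda_i a_i = (0, 0)
  -> stationarity OK
Primal feasibility (all g_i <= 0): OK
Dual feasibility (all lambda_i >= 0): OK
Complementary slackness (lambda_i * g_i(x) = 0 for all i): FAILS

Verdict: the first failing condition is complementary_slackness -> comp.

comp


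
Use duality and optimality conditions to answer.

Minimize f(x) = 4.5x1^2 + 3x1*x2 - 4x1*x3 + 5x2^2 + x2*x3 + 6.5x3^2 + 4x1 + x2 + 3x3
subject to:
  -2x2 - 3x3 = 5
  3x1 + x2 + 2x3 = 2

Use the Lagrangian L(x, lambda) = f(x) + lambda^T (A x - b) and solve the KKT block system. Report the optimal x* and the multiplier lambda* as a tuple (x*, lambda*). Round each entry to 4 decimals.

Form the Lagrangian:
  L(x, lambda) = (1/2) x^T Q x + c^T x + lambda^T (A x - b)
Stationarity (grad_x L = 0): Q x + c + A^T lambda = 0.
Primal feasibility: A x = b.

This gives the KKT block system:
  [ Q   A^T ] [ x     ]   [-c ]
  [ A    0  ] [ lambda ] = [ b ]

Solving the linear system:
  x*      = (1.6034, -1.5691, -0.6206)
  lambda* = (-7.9516, -5.402)
  f(x*)   = 26.7724

x* = (1.6034, -1.5691, -0.6206), lambda* = (-7.9516, -5.402)


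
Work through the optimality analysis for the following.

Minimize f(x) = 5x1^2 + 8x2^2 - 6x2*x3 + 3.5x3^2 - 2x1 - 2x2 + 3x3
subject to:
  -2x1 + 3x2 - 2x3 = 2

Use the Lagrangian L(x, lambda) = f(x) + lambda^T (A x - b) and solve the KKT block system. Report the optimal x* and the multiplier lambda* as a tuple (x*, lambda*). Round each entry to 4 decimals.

Form the Lagrangian:
  L(x, lambda) = (1/2) x^T Q x + c^T x + lambda^T (A x - b)
Stationarity (grad_x L = 0): Q x + c + A^T lambda = 0.
Primal feasibility: A x = b.

This gives the KKT block system:
  [ Q   A^T ] [ x     ]   [-c ]
  [ A    0  ] [ lambda ] = [ b ]

Solving the linear system:
  x*      = (-0.0867, 0.1171, -0.7377)
  lambda* = (-1.4333)
  f(x*)   = 0.2963

x* = (-0.0867, 0.1171, -0.7377), lambda* = (-1.4333)


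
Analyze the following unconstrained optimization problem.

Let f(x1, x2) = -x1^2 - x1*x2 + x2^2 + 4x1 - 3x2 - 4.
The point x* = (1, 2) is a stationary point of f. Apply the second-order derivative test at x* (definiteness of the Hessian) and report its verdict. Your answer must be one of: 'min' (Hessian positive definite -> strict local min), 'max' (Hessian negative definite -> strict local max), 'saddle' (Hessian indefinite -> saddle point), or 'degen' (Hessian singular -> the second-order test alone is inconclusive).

Compute the Hessian H = grad^2 f:
  H = [[-2, -1], [-1, 2]]
Verify stationarity: grad f(x*) = H x* + g = (0, 0).
Eigenvalues of H: -2.2361, 2.2361.
Eigenvalues have mixed signs, so H is indefinite -> x* is a saddle point.

saddle


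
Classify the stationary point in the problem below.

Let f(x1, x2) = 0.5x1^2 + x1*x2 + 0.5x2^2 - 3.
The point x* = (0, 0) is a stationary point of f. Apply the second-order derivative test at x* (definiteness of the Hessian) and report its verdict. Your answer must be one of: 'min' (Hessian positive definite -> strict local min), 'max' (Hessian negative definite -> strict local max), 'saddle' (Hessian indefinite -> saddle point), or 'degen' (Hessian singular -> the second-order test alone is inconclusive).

Compute the Hessian H = grad^2 f:
  H = [[1, 1], [1, 1]]
Verify stationarity: grad f(x*) = H x* + g = (0, 0).
Eigenvalues of H: 0, 2.
H has a zero eigenvalue (singular; positive semidefinite but not definite), so H is neither positive definite, negative definite, nor indefinite. The second-order test alone is inconclusive -> degen.
(Indeed, f is constant along the null direction of H through x*, so x* is not a strict local extremum.)

degen


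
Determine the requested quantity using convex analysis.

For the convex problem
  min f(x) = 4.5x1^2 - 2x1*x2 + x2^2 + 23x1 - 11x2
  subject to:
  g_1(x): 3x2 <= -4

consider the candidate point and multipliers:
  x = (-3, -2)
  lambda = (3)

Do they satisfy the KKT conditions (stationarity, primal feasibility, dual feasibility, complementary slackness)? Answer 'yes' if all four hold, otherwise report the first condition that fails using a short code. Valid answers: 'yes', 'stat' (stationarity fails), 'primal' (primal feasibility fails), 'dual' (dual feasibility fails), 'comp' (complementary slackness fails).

Gradient of f: grad f(x) = Q x + c = (0, -9)
Constraint values g_i(x) = a_i^T x - b_i:
  g_1((-3, -2)) = -2
Stationarity residual: grad f(x) + sum_i lambda_i a_i = (0, 0)
  -> stationarity OK
Primal feasibility (all g_i <= 0): OK
Dual feasibility (all lambda_i >= 0): OK
Complementary slackness (lambda_i * g_i(x) = 0 for all i): FAILS

Verdict: the first failing condition is complementary_slackness -> comp.

comp


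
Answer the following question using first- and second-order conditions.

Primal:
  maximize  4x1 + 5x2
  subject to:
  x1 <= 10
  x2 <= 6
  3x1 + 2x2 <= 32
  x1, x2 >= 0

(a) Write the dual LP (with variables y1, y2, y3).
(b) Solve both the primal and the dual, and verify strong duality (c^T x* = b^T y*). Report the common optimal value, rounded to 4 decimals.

The standard primal-dual pair for 'max c^T x s.t. A x <= b, x >= 0' is:
  Dual:  min b^T y  s.t.  A^T y >= c,  y >= 0.

So the dual LP is:
  minimize  10y1 + 6y2 + 32y3
  subject to:
    y1 + 3y3 >= 4
    y2 + 2y3 >= 5
    y1, y2, y3 >= 0

Solving the primal: x* = (6.6667, 6).
  primal value c^T x* = 56.6667.
Solving the dual: y* = (0, 2.3333, 1.3333).
  dual value b^T y* = 56.6667.
Strong duality: c^T x* = b^T y*. Confirmed.

56.6667


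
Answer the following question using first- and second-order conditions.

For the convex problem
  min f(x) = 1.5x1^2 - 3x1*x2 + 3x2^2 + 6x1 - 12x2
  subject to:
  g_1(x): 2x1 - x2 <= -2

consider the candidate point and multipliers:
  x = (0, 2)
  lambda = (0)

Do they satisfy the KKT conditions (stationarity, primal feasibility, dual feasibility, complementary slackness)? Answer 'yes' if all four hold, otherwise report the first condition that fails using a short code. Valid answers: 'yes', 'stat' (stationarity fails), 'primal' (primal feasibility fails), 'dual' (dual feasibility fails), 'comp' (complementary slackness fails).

Gradient of f: grad f(x) = Q x + c = (0, 0)
Constraint values g_i(x) = a_i^T x - b_i:
  g_1((0, 2)) = 0
Stationarity residual: grad f(x) + sum_i lambda_i a_i = (0, 0)
  -> stationarity OK
Primal feasibility (all g_i <= 0): OK
Dual feasibility (all lambda_i >= 0): OK
Complementary slackness (lambda_i * g_i(x) = 0 for all i): OK

Verdict: yes, KKT holds.

yes


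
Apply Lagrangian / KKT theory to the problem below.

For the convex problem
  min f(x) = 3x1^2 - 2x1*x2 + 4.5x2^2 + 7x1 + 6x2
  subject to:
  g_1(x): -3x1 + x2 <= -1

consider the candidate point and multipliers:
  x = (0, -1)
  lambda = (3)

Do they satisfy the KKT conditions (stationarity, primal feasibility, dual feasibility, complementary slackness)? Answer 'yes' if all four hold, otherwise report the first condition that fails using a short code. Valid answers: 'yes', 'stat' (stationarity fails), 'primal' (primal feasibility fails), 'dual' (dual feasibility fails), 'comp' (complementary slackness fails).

Gradient of f: grad f(x) = Q x + c = (9, -3)
Constraint values g_i(x) = a_i^T x - b_i:
  g_1((0, -1)) = 0
Stationarity residual: grad f(x) + sum_i lambda_i a_i = (0, 0)
  -> stationarity OK
Primal feasibility (all g_i <= 0): OK
Dual feasibility (all lambda_i >= 0): OK
Complementary slackness (lambda_i * g_i(x) = 0 for all i): OK

Verdict: yes, KKT holds.

yes


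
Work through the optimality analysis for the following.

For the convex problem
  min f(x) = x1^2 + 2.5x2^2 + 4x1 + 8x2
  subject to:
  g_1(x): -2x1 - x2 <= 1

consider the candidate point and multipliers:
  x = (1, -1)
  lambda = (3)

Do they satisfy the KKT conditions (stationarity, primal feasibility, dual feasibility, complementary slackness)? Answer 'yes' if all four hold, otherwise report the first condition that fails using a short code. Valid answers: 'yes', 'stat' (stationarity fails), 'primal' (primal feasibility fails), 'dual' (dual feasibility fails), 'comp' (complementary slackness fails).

Gradient of f: grad f(x) = Q x + c = (6, 3)
Constraint values g_i(x) = a_i^T x - b_i:
  g_1((1, -1)) = -2
Stationarity residual: grad f(x) + sum_i lambda_i a_i = (0, 0)
  -> stationarity OK
Primal feasibility (all g_i <= 0): OK
Dual feasibility (all lambda_i >= 0): OK
Complementary slackness (lambda_i * g_i(x) = 0 for all i): FAILS

Verdict: the first failing condition is complementary_slackness -> comp.

comp


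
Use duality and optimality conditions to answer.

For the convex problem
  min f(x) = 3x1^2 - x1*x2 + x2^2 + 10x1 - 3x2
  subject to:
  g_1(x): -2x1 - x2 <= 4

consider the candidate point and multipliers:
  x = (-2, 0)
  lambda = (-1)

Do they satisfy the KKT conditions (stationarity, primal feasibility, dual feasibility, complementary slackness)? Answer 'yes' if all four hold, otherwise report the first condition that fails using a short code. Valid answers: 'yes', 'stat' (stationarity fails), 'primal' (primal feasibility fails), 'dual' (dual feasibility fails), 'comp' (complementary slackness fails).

Gradient of f: grad f(x) = Q x + c = (-2, -1)
Constraint values g_i(x) = a_i^T x - b_i:
  g_1((-2, 0)) = 0
Stationarity residual: grad f(x) + sum_i lambda_i a_i = (0, 0)
  -> stationarity OK
Primal feasibility (all g_i <= 0): OK
Dual feasibility (all lambda_i >= 0): FAILS
Complementary slackness (lambda_i * g_i(x) = 0 for all i): OK

Verdict: the first failing condition is dual_feasibility -> dual.

dual


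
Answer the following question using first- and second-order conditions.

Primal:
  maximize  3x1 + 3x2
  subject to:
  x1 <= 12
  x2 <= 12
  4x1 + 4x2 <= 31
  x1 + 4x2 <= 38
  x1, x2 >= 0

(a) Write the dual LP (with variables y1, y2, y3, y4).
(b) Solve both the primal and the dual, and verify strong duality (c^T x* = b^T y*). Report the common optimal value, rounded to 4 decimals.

The standard primal-dual pair for 'max c^T x s.t. A x <= b, x >= 0' is:
  Dual:  min b^T y  s.t.  A^T y >= c,  y >= 0.

So the dual LP is:
  minimize  12y1 + 12y2 + 31y3 + 38y4
  subject to:
    y1 + 4y3 + y4 >= 3
    y2 + 4y3 + 4y4 >= 3
    y1, y2, y3, y4 >= 0

Solving the primal: x* = (7.75, 0).
  primal value c^T x* = 23.25.
Solving the dual: y* = (0, 0, 0.75, 0).
  dual value b^T y* = 23.25.
Strong duality: c^T x* = b^T y*. Confirmed.

23.25


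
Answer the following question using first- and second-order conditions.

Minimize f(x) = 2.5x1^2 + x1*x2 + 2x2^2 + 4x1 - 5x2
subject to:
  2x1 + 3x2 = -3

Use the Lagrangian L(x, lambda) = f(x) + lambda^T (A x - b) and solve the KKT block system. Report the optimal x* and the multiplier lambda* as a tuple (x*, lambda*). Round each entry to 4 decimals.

Form the Lagrangian:
  L(x, lambda) = (1/2) x^T Q x + c^T x + lambda^T (A x - b)
Stationarity (grad_x L = 0): Q x + c + A^T lambda = 0.
Primal feasibility: A x = b.

This gives the KKT block system:
  [ Q   A^T ] [ x     ]   [-c ]
  [ A    0  ] [ lambda ] = [ b ]

Solving the linear system:
  x*      = (-1.6531, 0.102)
  lambda* = (2.0816)
  f(x*)   = -0.4388

x* = (-1.6531, 0.102), lambda* = (2.0816)


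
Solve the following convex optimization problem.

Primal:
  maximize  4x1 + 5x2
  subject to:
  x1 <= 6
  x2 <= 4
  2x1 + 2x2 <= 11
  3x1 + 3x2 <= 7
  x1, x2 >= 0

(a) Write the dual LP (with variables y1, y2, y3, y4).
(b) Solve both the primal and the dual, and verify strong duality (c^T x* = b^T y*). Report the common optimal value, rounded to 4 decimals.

The standard primal-dual pair for 'max c^T x s.t. A x <= b, x >= 0' is:
  Dual:  min b^T y  s.t.  A^T y >= c,  y >= 0.

So the dual LP is:
  minimize  6y1 + 4y2 + 11y3 + 7y4
  subject to:
    y1 + 2y3 + 3y4 >= 4
    y2 + 2y3 + 3y4 >= 5
    y1, y2, y3, y4 >= 0

Solving the primal: x* = (0, 2.3333).
  primal value c^T x* = 11.6667.
Solving the dual: y* = (0, 0, 0, 1.6667).
  dual value b^T y* = 11.6667.
Strong duality: c^T x* = b^T y*. Confirmed.

11.6667


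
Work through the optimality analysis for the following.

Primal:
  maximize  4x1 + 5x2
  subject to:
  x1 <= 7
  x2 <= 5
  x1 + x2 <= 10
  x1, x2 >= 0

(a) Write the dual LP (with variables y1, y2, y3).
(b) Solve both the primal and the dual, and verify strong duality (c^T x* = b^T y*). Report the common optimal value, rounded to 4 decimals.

The standard primal-dual pair for 'max c^T x s.t. A x <= b, x >= 0' is:
  Dual:  min b^T y  s.t.  A^T y >= c,  y >= 0.

So the dual LP is:
  minimize  7y1 + 5y2 + 10y3
  subject to:
    y1 + y3 >= 4
    y2 + y3 >= 5
    y1, y2, y3 >= 0

Solving the primal: x* = (5, 5).
  primal value c^T x* = 45.
Solving the dual: y* = (0, 1, 4).
  dual value b^T y* = 45.
Strong duality: c^T x* = b^T y*. Confirmed.

45


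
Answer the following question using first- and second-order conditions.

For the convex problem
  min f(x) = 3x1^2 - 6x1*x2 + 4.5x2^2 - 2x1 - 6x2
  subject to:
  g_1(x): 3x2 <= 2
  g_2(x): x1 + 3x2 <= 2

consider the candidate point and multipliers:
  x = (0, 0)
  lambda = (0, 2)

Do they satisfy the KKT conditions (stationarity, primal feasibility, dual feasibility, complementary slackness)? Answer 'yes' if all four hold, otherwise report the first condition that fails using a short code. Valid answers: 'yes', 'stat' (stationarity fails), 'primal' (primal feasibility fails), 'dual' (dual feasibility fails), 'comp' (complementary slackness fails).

Gradient of f: grad f(x) = Q x + c = (-2, -6)
Constraint values g_i(x) = a_i^T x - b_i:
  g_1((0, 0)) = -2
  g_2((0, 0)) = -2
Stationarity residual: grad f(x) + sum_i lambda_i a_i = (0, 0)
  -> stationarity OK
Primal feasibility (all g_i <= 0): OK
Dual feasibility (all lambda_i >= 0): OK
Complementary slackness (lambda_i * g_i(x) = 0 for all i): FAILS

Verdict: the first failing condition is complementary_slackness -> comp.

comp


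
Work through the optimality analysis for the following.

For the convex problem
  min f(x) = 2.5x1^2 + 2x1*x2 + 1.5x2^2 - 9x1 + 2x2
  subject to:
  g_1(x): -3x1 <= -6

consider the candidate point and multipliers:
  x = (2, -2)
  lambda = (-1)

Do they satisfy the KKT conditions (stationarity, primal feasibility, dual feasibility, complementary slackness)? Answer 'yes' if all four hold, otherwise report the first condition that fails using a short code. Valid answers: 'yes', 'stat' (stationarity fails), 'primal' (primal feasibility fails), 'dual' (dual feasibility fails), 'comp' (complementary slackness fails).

Gradient of f: grad f(x) = Q x + c = (-3, 0)
Constraint values g_i(x) = a_i^T x - b_i:
  g_1((2, -2)) = 0
Stationarity residual: grad f(x) + sum_i lambda_i a_i = (0, 0)
  -> stationarity OK
Primal feasibility (all g_i <= 0): OK
Dual feasibility (all lambda_i >= 0): FAILS
Complementary slackness (lambda_i * g_i(x) = 0 for all i): OK

Verdict: the first failing condition is dual_feasibility -> dual.

dual


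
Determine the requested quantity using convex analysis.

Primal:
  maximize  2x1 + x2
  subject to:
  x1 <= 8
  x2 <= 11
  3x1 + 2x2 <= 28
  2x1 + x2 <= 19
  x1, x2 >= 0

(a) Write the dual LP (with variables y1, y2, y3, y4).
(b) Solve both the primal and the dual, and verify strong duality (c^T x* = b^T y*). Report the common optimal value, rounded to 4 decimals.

The standard primal-dual pair for 'max c^T x s.t. A x <= b, x >= 0' is:
  Dual:  min b^T y  s.t.  A^T y >= c,  y >= 0.

So the dual LP is:
  minimize  8y1 + 11y2 + 28y3 + 19y4
  subject to:
    y1 + 3y3 + 2y4 >= 2
    y2 + 2y3 + y4 >= 1
    y1, y2, y3, y4 >= 0

Solving the primal: x* = (8, 2).
  primal value c^T x* = 18.
Solving the dual: y* = (0.5, 0, 0.5, 0).
  dual value b^T y* = 18.
Strong duality: c^T x* = b^T y*. Confirmed.

18


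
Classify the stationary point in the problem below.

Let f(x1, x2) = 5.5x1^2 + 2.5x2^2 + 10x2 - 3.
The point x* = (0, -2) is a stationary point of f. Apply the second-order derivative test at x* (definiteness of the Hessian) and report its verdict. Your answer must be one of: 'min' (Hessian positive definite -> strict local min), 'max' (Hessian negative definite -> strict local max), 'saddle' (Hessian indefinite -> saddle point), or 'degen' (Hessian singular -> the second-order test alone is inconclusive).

Compute the Hessian H = grad^2 f:
  H = [[11, 0], [0, 5]]
Verify stationarity: grad f(x*) = H x* + g = (0, 0).
Eigenvalues of H: 5, 11.
Both eigenvalues > 0, so H is positive definite -> x* is a strict local min.

min


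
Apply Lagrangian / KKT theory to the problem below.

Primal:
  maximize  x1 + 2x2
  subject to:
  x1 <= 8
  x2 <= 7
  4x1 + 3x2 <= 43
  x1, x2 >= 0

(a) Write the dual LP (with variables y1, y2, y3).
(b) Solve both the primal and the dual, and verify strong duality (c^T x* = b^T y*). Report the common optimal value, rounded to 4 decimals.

The standard primal-dual pair for 'max c^T x s.t. A x <= b, x >= 0' is:
  Dual:  min b^T y  s.t.  A^T y >= c,  y >= 0.

So the dual LP is:
  minimize  8y1 + 7y2 + 43y3
  subject to:
    y1 + 4y3 >= 1
    y2 + 3y3 >= 2
    y1, y2, y3 >= 0

Solving the primal: x* = (5.5, 7).
  primal value c^T x* = 19.5.
Solving the dual: y* = (0, 1.25, 0.25).
  dual value b^T y* = 19.5.
Strong duality: c^T x* = b^T y*. Confirmed.

19.5


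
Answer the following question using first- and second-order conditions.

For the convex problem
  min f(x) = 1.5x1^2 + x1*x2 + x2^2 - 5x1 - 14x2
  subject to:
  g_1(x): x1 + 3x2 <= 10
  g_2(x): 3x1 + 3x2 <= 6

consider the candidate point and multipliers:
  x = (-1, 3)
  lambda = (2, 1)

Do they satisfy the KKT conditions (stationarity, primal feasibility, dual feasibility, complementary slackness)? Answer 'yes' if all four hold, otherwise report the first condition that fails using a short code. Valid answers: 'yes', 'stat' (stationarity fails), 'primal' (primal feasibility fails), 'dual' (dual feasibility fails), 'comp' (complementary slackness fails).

Gradient of f: grad f(x) = Q x + c = (-5, -9)
Constraint values g_i(x) = a_i^T x - b_i:
  g_1((-1, 3)) = -2
  g_2((-1, 3)) = 0
Stationarity residual: grad f(x) + sum_i lambda_i a_i = (0, 0)
  -> stationarity OK
Primal feasibility (all g_i <= 0): OK
Dual feasibility (all lambda_i >= 0): OK
Complementary slackness (lambda_i * g_i(x) = 0 for all i): FAILS

Verdict: the first failing condition is complementary_slackness -> comp.

comp


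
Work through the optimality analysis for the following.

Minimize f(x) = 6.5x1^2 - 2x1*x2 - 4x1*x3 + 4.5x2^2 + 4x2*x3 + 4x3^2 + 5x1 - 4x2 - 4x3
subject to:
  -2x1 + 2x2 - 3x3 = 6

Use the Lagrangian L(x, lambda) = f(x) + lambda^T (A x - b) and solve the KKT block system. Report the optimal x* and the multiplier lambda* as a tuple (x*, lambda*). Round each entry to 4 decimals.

Form the Lagrangian:
  L(x, lambda) = (1/2) x^T Q x + c^T x + lambda^T (A x - b)
Stationarity (grad_x L = 0): Q x + c + A^T lambda = 0.
Primal feasibility: A x = b.

This gives the KKT block system:
  [ Q   A^T ] [ x     ]   [-c ]
  [ A    0  ] [ lambda ] = [ b ]

Solving the linear system:
  x*      = (-0.7151, 0.9809, -0.8694)
  lambda* = (-1.3903)
  f(x*)   = 2.1602

x* = (-0.7151, 0.9809, -0.8694), lambda* = (-1.3903)


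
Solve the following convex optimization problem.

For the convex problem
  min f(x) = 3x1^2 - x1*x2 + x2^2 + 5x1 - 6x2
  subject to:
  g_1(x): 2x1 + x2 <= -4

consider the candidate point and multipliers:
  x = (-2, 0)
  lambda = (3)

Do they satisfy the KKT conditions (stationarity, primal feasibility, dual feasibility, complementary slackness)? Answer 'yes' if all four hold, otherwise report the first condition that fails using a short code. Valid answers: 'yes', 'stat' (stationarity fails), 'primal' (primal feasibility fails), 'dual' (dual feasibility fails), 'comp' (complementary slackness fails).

Gradient of f: grad f(x) = Q x + c = (-7, -4)
Constraint values g_i(x) = a_i^T x - b_i:
  g_1((-2, 0)) = 0
Stationarity residual: grad f(x) + sum_i lambda_i a_i = (-1, -1)
  -> stationarity FAILS
Primal feasibility (all g_i <= 0): OK
Dual feasibility (all lambda_i >= 0): OK
Complementary slackness (lambda_i * g_i(x) = 0 for all i): OK

Verdict: the first failing condition is stationarity -> stat.

stat


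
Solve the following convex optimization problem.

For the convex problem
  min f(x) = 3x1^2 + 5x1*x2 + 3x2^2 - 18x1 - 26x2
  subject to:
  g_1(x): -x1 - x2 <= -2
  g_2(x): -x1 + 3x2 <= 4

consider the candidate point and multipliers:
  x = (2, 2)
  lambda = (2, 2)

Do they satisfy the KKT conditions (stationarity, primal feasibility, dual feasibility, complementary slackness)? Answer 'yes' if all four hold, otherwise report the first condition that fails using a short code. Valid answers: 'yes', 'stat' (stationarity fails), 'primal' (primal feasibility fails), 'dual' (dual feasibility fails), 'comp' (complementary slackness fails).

Gradient of f: grad f(x) = Q x + c = (4, -4)
Constraint values g_i(x) = a_i^T x - b_i:
  g_1((2, 2)) = -2
  g_2((2, 2)) = 0
Stationarity residual: grad f(x) + sum_i lambda_i a_i = (0, 0)
  -> stationarity OK
Primal feasibility (all g_i <= 0): OK
Dual feasibility (all lambda_i >= 0): OK
Complementary slackness (lambda_i * g_i(x) = 0 for all i): FAILS

Verdict: the first failing condition is complementary_slackness -> comp.

comp


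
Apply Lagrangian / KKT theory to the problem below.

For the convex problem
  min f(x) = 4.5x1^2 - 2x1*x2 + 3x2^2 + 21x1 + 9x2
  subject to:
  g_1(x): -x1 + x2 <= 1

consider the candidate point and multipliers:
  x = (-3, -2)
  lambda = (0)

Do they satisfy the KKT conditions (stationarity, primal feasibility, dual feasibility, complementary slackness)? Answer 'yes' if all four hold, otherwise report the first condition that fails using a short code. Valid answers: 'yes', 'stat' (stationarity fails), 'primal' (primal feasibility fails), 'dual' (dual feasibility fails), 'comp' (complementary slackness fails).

Gradient of f: grad f(x) = Q x + c = (-2, 3)
Constraint values g_i(x) = a_i^T x - b_i:
  g_1((-3, -2)) = 0
Stationarity residual: grad f(x) + sum_i lambda_i a_i = (-2, 3)
  -> stationarity FAILS
Primal feasibility (all g_i <= 0): OK
Dual feasibility (all lambda_i >= 0): OK
Complementary slackness (lambda_i * g_i(x) = 0 for all i): OK

Verdict: the first failing condition is stationarity -> stat.

stat


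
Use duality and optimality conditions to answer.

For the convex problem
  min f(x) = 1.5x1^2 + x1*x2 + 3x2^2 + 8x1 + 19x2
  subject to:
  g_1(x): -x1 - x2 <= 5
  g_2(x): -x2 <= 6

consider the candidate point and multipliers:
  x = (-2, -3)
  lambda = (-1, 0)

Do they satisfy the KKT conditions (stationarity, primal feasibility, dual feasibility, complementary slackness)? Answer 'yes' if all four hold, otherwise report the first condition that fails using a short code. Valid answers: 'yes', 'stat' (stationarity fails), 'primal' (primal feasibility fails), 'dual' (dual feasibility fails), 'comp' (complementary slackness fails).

Gradient of f: grad f(x) = Q x + c = (-1, -1)
Constraint values g_i(x) = a_i^T x - b_i:
  g_1((-2, -3)) = 0
  g_2((-2, -3)) = -3
Stationarity residual: grad f(x) + sum_i lambda_i a_i = (0, 0)
  -> stationarity OK
Primal feasibility (all g_i <= 0): OK
Dual feasibility (all lambda_i >= 0): FAILS
Complementary slackness (lambda_i * g_i(x) = 0 for all i): OK

Verdict: the first failing condition is dual_feasibility -> dual.

dual


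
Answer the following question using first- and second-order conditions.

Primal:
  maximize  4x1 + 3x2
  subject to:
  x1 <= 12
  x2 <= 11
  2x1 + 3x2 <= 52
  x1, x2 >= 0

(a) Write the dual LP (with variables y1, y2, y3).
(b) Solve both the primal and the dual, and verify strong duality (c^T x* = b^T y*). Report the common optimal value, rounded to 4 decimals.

The standard primal-dual pair for 'max c^T x s.t. A x <= b, x >= 0' is:
  Dual:  min b^T y  s.t.  A^T y >= c,  y >= 0.

So the dual LP is:
  minimize  12y1 + 11y2 + 52y3
  subject to:
    y1 + 2y3 >= 4
    y2 + 3y3 >= 3
    y1, y2, y3 >= 0

Solving the primal: x* = (12, 9.3333).
  primal value c^T x* = 76.
Solving the dual: y* = (2, 0, 1).
  dual value b^T y* = 76.
Strong duality: c^T x* = b^T y*. Confirmed.

76


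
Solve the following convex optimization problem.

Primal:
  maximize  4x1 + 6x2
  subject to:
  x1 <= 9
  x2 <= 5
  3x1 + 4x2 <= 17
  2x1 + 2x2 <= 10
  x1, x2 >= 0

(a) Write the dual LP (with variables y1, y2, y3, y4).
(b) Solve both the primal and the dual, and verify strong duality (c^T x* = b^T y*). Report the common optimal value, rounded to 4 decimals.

The standard primal-dual pair for 'max c^T x s.t. A x <= b, x >= 0' is:
  Dual:  min b^T y  s.t.  A^T y >= c,  y >= 0.

So the dual LP is:
  minimize  9y1 + 5y2 + 17y3 + 10y4
  subject to:
    y1 + 3y3 + 2y4 >= 4
    y2 + 4y3 + 2y4 >= 6
    y1, y2, y3, y4 >= 0

Solving the primal: x* = (0, 4.25).
  primal value c^T x* = 25.5.
Solving the dual: y* = (0, 0, 1.5, 0).
  dual value b^T y* = 25.5.
Strong duality: c^T x* = b^T y*. Confirmed.

25.5


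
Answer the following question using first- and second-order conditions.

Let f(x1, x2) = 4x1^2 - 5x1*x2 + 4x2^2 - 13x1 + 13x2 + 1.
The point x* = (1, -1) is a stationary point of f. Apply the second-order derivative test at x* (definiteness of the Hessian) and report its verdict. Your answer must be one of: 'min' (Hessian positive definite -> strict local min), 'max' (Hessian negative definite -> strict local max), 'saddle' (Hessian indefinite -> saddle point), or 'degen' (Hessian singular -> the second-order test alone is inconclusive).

Compute the Hessian H = grad^2 f:
  H = [[8, -5], [-5, 8]]
Verify stationarity: grad f(x*) = H x* + g = (0, 0).
Eigenvalues of H: 3, 13.
Both eigenvalues > 0, so H is positive definite -> x* is a strict local min.

min


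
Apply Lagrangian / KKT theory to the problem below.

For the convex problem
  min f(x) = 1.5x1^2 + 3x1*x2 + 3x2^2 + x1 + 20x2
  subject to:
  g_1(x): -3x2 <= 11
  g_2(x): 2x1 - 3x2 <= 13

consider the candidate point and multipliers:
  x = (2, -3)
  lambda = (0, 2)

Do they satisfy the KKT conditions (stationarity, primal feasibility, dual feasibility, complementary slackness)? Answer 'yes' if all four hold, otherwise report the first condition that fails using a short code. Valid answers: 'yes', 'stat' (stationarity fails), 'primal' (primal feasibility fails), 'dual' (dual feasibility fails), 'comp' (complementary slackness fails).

Gradient of f: grad f(x) = Q x + c = (-2, 8)
Constraint values g_i(x) = a_i^T x - b_i:
  g_1((2, -3)) = -2
  g_2((2, -3)) = 0
Stationarity residual: grad f(x) + sum_i lambda_i a_i = (2, 2)
  -> stationarity FAILS
Primal feasibility (all g_i <= 0): OK
Dual feasibility (all lambda_i >= 0): OK
Complementary slackness (lambda_i * g_i(x) = 0 for all i): OK

Verdict: the first failing condition is stationarity -> stat.

stat


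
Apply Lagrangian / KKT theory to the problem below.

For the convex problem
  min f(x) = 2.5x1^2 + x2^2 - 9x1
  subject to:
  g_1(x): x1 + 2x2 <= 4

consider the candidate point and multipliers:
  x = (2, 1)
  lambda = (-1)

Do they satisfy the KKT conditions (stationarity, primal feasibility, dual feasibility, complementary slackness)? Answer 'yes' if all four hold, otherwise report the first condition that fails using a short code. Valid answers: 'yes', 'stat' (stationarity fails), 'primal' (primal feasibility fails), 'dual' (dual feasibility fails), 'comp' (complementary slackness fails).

Gradient of f: grad f(x) = Q x + c = (1, 2)
Constraint values g_i(x) = a_i^T x - b_i:
  g_1((2, 1)) = 0
Stationarity residual: grad f(x) + sum_i lambda_i a_i = (0, 0)
  -> stationarity OK
Primal feasibility (all g_i <= 0): OK
Dual feasibility (all lambda_i >= 0): FAILS
Complementary slackness (lambda_i * g_i(x) = 0 for all i): OK

Verdict: the first failing condition is dual_feasibility -> dual.

dual


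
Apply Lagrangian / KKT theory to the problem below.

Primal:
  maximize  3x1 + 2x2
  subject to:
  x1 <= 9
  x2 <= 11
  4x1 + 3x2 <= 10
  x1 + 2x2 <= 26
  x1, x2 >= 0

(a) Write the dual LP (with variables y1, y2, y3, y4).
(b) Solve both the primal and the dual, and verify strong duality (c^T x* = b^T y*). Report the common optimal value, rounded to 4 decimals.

The standard primal-dual pair for 'max c^T x s.t. A x <= b, x >= 0' is:
  Dual:  min b^T y  s.t.  A^T y >= c,  y >= 0.

So the dual LP is:
  minimize  9y1 + 11y2 + 10y3 + 26y4
  subject to:
    y1 + 4y3 + y4 >= 3
    y2 + 3y3 + 2y4 >= 2
    y1, y2, y3, y4 >= 0

Solving the primal: x* = (2.5, 0).
  primal value c^T x* = 7.5.
Solving the dual: y* = (0, 0, 0.75, 0).
  dual value b^T y* = 7.5.
Strong duality: c^T x* = b^T y*. Confirmed.

7.5


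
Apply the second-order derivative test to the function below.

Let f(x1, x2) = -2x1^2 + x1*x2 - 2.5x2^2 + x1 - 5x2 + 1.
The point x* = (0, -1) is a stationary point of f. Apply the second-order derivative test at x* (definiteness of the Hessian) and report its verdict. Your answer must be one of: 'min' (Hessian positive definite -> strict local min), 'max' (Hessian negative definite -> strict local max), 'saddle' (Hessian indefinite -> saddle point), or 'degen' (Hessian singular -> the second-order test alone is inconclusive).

Compute the Hessian H = grad^2 f:
  H = [[-4, 1], [1, -5]]
Verify stationarity: grad f(x*) = H x* + g = (0, 0).
Eigenvalues of H: -5.618, -3.382.
Both eigenvalues < 0, so H is negative definite -> x* is a strict local max.

max


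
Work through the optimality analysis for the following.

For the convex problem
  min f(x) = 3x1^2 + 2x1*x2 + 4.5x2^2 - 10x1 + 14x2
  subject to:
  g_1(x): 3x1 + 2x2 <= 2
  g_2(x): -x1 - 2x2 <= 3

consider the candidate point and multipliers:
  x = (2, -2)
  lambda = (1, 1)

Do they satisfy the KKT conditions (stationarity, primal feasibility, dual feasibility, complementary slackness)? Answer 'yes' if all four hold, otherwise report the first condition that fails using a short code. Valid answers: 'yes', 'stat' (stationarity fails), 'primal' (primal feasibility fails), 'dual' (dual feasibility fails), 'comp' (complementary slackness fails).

Gradient of f: grad f(x) = Q x + c = (-2, 0)
Constraint values g_i(x) = a_i^T x - b_i:
  g_1((2, -2)) = 0
  g_2((2, -2)) = -1
Stationarity residual: grad f(x) + sum_i lambda_i a_i = (0, 0)
  -> stationarity OK
Primal feasibility (all g_i <= 0): OK
Dual feasibility (all lambda_i >= 0): OK
Complementary slackness (lambda_i * g_i(x) = 0 for all i): FAILS

Verdict: the first failing condition is complementary_slackness -> comp.

comp


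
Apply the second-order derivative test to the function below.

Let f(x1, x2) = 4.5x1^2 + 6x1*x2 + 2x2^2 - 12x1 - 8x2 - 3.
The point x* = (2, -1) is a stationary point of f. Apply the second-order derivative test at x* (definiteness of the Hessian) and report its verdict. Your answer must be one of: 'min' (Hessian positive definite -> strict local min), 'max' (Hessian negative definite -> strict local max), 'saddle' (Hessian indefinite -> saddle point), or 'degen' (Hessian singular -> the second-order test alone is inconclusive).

Compute the Hessian H = grad^2 f:
  H = [[9, 6], [6, 4]]
Verify stationarity: grad f(x*) = H x* + g = (0, 0).
Eigenvalues of H: 0, 13.
H has a zero eigenvalue (singular; positive semidefinite but not definite), so H is neither positive definite, negative definite, nor indefinite. The second-order test alone is inconclusive -> degen.
(Indeed, f is constant along the null direction of H through x*, so x* is not a strict local extremum.)

degen


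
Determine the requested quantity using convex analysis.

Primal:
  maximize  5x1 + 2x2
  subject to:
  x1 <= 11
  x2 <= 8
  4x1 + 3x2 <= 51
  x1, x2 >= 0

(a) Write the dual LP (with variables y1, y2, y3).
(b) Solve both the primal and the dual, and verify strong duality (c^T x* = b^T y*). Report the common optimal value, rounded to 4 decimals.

The standard primal-dual pair for 'max c^T x s.t. A x <= b, x >= 0' is:
  Dual:  min b^T y  s.t.  A^T y >= c,  y >= 0.

So the dual LP is:
  minimize  11y1 + 8y2 + 51y3
  subject to:
    y1 + 4y3 >= 5
    y2 + 3y3 >= 2
    y1, y2, y3 >= 0

Solving the primal: x* = (11, 2.3333).
  primal value c^T x* = 59.6667.
Solving the dual: y* = (2.3333, 0, 0.6667).
  dual value b^T y* = 59.6667.
Strong duality: c^T x* = b^T y*. Confirmed.

59.6667


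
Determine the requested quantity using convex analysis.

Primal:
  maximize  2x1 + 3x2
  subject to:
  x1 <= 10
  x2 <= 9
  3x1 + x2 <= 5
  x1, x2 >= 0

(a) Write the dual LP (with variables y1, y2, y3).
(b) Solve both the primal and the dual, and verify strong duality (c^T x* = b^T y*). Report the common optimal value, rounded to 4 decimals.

The standard primal-dual pair for 'max c^T x s.t. A x <= b, x >= 0' is:
  Dual:  min b^T y  s.t.  A^T y >= c,  y >= 0.

So the dual LP is:
  minimize  10y1 + 9y2 + 5y3
  subject to:
    y1 + 3y3 >= 2
    y2 + y3 >= 3
    y1, y2, y3 >= 0

Solving the primal: x* = (0, 5).
  primal value c^T x* = 15.
Solving the dual: y* = (0, 0, 3).
  dual value b^T y* = 15.
Strong duality: c^T x* = b^T y*. Confirmed.

15


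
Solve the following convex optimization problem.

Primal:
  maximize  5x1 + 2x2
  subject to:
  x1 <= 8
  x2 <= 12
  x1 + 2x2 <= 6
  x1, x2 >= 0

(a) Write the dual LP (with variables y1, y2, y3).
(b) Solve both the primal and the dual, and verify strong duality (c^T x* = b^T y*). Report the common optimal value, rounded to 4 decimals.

The standard primal-dual pair for 'max c^T x s.t. A x <= b, x >= 0' is:
  Dual:  min b^T y  s.t.  A^T y >= c,  y >= 0.

So the dual LP is:
  minimize  8y1 + 12y2 + 6y3
  subject to:
    y1 + y3 >= 5
    y2 + 2y3 >= 2
    y1, y2, y3 >= 0

Solving the primal: x* = (6, 0).
  primal value c^T x* = 30.
Solving the dual: y* = (0, 0, 5).
  dual value b^T y* = 30.
Strong duality: c^T x* = b^T y*. Confirmed.

30
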